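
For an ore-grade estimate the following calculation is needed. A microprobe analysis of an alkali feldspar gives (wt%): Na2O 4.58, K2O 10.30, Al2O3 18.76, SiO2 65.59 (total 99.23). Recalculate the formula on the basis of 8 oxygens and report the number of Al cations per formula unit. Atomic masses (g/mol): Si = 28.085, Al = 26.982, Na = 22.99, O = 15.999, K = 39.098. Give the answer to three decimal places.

Na2O: 4.58/61.979 = 0.07390 mol → 0.14780 mol Na, 0.07390 mol O.
K2O: 10.30/94.195 = 0.10935 mol → 0.21870 mol K, 0.10935 mol O.
Al2O3: 18.76/101.961 = 0.18399 mol → 0.36798 mol Al, 0.55197 mol O.
SiO2: 65.59/60.083 = 1.09166 mol → 1.09166 mol Si, 2.18332 mol O.
Total oxygen = 2.91854 mol. Normalization factor = 8/2.91854 = 2.74110.
Al per 8 O = 0.36798 × 2.74110 = 1.009.

1.009 Al apfu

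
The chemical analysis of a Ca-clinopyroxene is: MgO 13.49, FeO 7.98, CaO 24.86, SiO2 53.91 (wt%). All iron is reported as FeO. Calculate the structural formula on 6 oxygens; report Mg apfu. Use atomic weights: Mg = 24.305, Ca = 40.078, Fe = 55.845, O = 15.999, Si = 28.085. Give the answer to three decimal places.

0.748 Mg apfu

MgO: 13.49/40.304 = 0.33471 mol → 0.33471 mol Mg, 0.33471 mol O.
FeO: 7.98/71.844 = 0.11107 mol → 0.11107 mol Fe, 0.11107 mol O.
CaO: 24.86/56.077 = 0.44332 mol → 0.44332 mol Ca, 0.44332 mol O.
SiO2: 53.91/60.083 = 0.89726 mol → 0.89726 mol Si, 1.79452 mol O.
Total oxygen = 2.68362 mol. Normalization factor = 6/2.68362 = 2.23579.
Mg per 6 O = 0.33471 × 2.23579 = 0.748.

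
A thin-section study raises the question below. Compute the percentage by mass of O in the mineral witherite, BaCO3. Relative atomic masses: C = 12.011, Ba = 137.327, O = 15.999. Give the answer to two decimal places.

M(BaCO3) = 197.335 g/mol.
O contributes 3 × 15.999 = 47.997 g per mole.
47.997/197.335 = 0.2432 → 24.32%.

24.32 wt%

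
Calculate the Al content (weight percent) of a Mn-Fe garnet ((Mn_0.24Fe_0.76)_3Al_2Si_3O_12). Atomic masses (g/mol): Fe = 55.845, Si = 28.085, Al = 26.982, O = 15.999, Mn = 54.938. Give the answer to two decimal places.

Molar mass of (Mn_0.24Fe_0.76)_3Al_2Si_3O_12: 0.72*54.938 + 2.28*55.845 + 2*26.982 + 3*28.085 + 12*15.999 = 497.089 g/mol.
Mass of Al per formula unit: 2 × 26.982 = 53.964 g.
Weight fraction Al = 53.964 / 497.089 = 0.1086.

10.86 weight percent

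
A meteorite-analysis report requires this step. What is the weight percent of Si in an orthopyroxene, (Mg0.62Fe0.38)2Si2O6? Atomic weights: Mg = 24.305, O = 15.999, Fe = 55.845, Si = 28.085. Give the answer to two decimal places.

24.99 mass %

M((Mg0.62Fe0.38)2Si2O6) = 224.744 g/mol.
Si contributes 2 × 28.085 = 56.170 g per mole.
56.170/224.744 = 0.2499 → 24.99%.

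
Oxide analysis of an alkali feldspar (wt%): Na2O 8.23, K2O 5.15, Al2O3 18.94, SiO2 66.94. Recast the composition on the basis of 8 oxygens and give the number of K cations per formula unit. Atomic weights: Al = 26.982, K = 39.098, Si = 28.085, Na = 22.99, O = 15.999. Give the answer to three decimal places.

Na2O: 8.23/61.979 = 0.13279 mol → 0.26558 mol Na, 0.13279 mol O.
K2O: 5.15/94.195 = 0.05467 mol → 0.10934 mol K, 0.05467 mol O.
Al2O3: 18.94/101.961 = 0.18576 mol → 0.37152 mol Al, 0.55728 mol O.
SiO2: 66.94/60.083 = 1.11413 mol → 1.11413 mol Si, 2.22826 mol O.
Total oxygen = 2.97300 mol. Normalization factor = 8/2.97300 = 2.69088.
K per 8 O = 0.10934 × 2.69088 = 0.294.

0.294 K apfu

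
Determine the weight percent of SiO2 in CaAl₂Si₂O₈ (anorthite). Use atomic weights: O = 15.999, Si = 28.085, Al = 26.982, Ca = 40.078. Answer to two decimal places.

43.19 wt%

Molar mass of CaAl₂Si₂O₈ = 1·40.078 + 2·26.982 + 2·28.085 + 8·15.999 = 278.204 g/mol.
Each formula unit contains 2 Si, equivalent to 2/1 = 2.0000 mol SiO2.
M(SiO2) = 1×28.085 + 2×15.999 = 60.083 g/mol.
Mass of SiO2 per formula unit = 2.0000 × 60.083 = 120.166 g.
SiO2 wt% = 120.166 / 278.204 × 100 = 43.19%.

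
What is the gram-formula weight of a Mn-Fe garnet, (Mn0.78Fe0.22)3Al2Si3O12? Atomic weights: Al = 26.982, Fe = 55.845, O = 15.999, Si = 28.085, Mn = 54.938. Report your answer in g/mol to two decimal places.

The formula mass is the sum 2.34*54.938 + 0.66*55.845 + 2*26.982 + 3*28.085 + 12*15.999.

495.62 g/mol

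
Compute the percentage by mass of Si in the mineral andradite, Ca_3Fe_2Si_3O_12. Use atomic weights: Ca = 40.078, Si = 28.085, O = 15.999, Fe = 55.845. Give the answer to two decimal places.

16.58 wt%

Molar mass of Ca_3Fe_2Si_3O_12: 3*40.078 + 2*55.845 + 3*28.085 + 12*15.999 = 508.167 g/mol.
Mass of Si per formula unit: 3 × 28.085 = 84.255 g.
Weight fraction Si = 84.255 / 508.167 = 0.1658.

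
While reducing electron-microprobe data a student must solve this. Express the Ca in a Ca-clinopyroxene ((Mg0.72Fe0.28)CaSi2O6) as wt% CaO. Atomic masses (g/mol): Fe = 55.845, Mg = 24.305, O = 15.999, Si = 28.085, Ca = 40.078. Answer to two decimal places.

24.88 wt%

Molar mass of (Mg0.72Fe0.28)CaSi2O6 = 0.72*24.305 + 0.28*55.845 + 1*40.078 + 2*28.085 + 6*15.999 = 225.378 g/mol.
Each formula unit contains 1 Ca, equivalent to 1/1 = 1.0000 mol CaO.
M(CaO) = 1×40.078 + 1×15.999 = 56.077 g/mol.
Mass of CaO per formula unit = 1.0000 × 56.077 = 56.077 g.
CaO wt% = 56.077 / 225.378 × 100 = 24.88%.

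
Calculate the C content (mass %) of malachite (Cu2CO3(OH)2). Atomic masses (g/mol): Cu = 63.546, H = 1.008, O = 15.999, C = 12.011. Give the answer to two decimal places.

5.43 mass %

Formula mass = 2·63.546 + 1·12.011 + 5·15.999 + 2·1.008 = 221.114 g/mol, of which 12.011 g is C.
So C makes up 12.011/221.114 = 0.0543 of the mass, i.e. 5.43%.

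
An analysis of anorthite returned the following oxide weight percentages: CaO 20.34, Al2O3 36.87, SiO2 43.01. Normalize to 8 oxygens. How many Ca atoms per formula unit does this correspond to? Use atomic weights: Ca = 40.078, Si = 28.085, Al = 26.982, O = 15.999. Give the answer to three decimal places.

1.008 Ca apfu

20.34 wt% CaO ÷ 56.077 g/mol = 0.36272 mol, giving 0.36272 Ca and 0.36272 O.
36.87 wt% Al2O3 ÷ 101.961 g/mol = 0.36161 mol, giving 0.72322 Al and 1.08483 O.
43.01 wt% SiO2 ÷ 60.083 g/mol = 0.71584 mol, giving 0.71584 Si and 1.43168 O.
Oxygen sums to 2.87923; scaling by 8/2.87923 = 2.77852 puts the formula on 8 O.
Ca: 0.36272 × 2.77852 = 1.008 atoms per formula unit.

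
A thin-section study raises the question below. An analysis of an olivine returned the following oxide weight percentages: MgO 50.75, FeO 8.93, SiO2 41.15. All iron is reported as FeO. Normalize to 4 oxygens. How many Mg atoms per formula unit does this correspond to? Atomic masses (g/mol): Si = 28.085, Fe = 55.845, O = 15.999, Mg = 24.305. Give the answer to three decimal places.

MgO: 50.75/40.304 = 1.25918 mol → 1.25918 mol Mg, 1.25918 mol O.
FeO: 8.93/71.844 = 0.12430 mol → 0.12430 mol Fe, 0.12430 mol O.
SiO2: 41.15/60.083 = 0.68489 mol → 0.68489 mol Si, 1.36978 mol O.
Total oxygen = 2.75326 mol. Normalization factor = 4/2.75326 = 1.45282.
Mg per 4 O = 1.25918 × 1.45282 = 1.829.

1.829 Mg apfu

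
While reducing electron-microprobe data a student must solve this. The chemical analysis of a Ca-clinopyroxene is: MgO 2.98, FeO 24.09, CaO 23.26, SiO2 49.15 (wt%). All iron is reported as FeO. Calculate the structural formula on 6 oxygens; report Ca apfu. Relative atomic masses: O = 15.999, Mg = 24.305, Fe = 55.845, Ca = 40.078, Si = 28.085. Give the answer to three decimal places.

1.012 Ca apfu

MgO (M=40.304): mol = 0.07394; Mg = 0.07394, O = 0.07394.
FeO (M=71.844): mol = 0.33531; Fe = 0.33531, O = 0.33531.
CaO (M=56.077): mol = 0.41479; Ca = 0.41479, O = 0.41479.
SiO2 (M=60.083): mol = 0.81804; Si = 0.81804, O = 1.63608.
ΣO = 2.46012; factor = 6/ΣO = 2.43891.
Ca apfu = 0.41479 × 2.43891 = 1.012.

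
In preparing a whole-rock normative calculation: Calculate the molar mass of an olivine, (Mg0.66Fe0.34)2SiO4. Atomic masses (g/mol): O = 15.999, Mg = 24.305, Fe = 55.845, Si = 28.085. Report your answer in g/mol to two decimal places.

162.14 g/mol

Mg: 1.32 × 24.305 = 32.0826
Fe: 0.68 × 55.845 = 37.9746
Si: 1 × 28.085 = 28.0850
O: 4 × 15.999 = 63.9960
Summing the contributions gives the formula mass.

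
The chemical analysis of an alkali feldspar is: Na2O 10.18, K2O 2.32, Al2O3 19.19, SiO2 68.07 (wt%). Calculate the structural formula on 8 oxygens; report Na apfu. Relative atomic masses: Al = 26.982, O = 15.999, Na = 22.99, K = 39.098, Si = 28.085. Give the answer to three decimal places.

Na2O: 10.18/61.979 = 0.16425 mol → 0.32850 mol Na, 0.16425 mol O.
K2O: 2.32/94.195 = 0.02463 mol → 0.04926 mol K, 0.02463 mol O.
Al2O3: 19.19/101.961 = 0.18821 mol → 0.37642 mol Al, 0.56463 mol O.
SiO2: 68.07/60.083 = 1.13293 mol → 1.13293 mol Si, 2.26586 mol O.
Total oxygen = 3.01937 mol. Normalization factor = 8/3.01937 = 2.64956.
Na per 8 O = 0.32850 × 2.64956 = 0.870.

0.870 Na apfu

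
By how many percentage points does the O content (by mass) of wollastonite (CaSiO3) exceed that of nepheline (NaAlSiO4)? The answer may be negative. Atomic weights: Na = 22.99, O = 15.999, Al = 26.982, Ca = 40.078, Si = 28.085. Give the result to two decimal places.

-3.73 percentage points

M(CaSiO3) = 116.160 g/mol, so wt% O = 47.997/116.160 × 100 = 41.32%.
M(NaAlSiO4) = 142.053 g/mol, so wt% O = 63.996/142.053 × 100 = 45.05%.
41.32 − 45.05 = -3.73 pp.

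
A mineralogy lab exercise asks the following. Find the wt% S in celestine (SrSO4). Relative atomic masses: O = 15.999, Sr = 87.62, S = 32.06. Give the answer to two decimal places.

Formula mass = 1×87.62 + 1×32.06 + 4×15.999 = 183.676 g/mol, of which 32.060 g is S.
So S makes up 32.060/183.676 = 0.1745 of the mass, i.e. 17.45%.

17.45 wt%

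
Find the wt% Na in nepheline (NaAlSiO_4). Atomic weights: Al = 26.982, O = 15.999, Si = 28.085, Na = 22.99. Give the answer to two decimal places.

Molar mass of NaAlSiO_4: 1·22.99 + 1·26.982 + 1·28.085 + 4·15.999 = 142.053 g/mol.
Mass of Na per formula unit: 1 × 22.99 = 22.990 g.
Weight fraction Na = 22.990 / 142.053 = 0.1618.

16.18 weight percent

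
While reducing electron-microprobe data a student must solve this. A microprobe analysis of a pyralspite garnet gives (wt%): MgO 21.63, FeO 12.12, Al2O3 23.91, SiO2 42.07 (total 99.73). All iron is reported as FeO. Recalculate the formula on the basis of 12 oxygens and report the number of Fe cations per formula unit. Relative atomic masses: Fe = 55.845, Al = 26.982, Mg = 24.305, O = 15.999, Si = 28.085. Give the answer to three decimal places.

MgO: 21.63/40.304 = 0.53667 mol → 0.53667 mol Mg, 0.53667 mol O.
FeO: 12.12/71.844 = 0.16870 mol → 0.16870 mol Fe, 0.16870 mol O.
Al2O3: 23.91/101.961 = 0.23450 mol → 0.46900 mol Al, 0.70350 mol O.
SiO2: 42.07/60.083 = 0.70020 mol → 0.70020 mol Si, 1.40040 mol O.
Total oxygen = 2.80927 mol. Normalization factor = 12/2.80927 = 4.27157.
Fe per 12 O = 0.16870 × 4.27157 = 0.721.

0.721 Fe apfu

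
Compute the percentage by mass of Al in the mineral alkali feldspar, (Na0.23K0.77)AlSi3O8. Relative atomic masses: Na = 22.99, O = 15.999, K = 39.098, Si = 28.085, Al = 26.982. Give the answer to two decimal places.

M((Na0.23K0.77)AlSi3O8) = 274.622 g/mol.
Al contributes 1 × 26.982 = 26.982 g per mole.
26.982/274.622 = 0.0983 → 9.83%.

9.83 wt%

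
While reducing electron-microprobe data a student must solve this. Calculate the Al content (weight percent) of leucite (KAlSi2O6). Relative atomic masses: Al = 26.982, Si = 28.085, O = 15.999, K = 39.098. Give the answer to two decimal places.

Formula mass = 1*39.098 + 1*26.982 + 2*28.085 + 6*15.999 = 218.244 g/mol, of which 26.982 g is Al.
So Al makes up 26.982/218.244 = 0.1236 of the mass, i.e. 12.36%.

12.36 weight percent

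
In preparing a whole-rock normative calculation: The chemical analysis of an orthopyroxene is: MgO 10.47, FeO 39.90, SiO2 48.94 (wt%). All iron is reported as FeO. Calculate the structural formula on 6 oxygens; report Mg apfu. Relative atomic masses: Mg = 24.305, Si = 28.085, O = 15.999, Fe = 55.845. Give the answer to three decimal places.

0.638 Mg apfu

10.47 wt% MgO ÷ 40.304 g/mol = 0.25978 mol, giving 0.25978 Mg and 0.25978 O.
39.90 wt% FeO ÷ 71.844 g/mol = 0.55537 mol, giving 0.55537 Fe and 0.55537 O.
48.94 wt% SiO2 ÷ 60.083 g/mol = 0.81454 mol, giving 0.81454 Si and 1.62908 O.
Oxygen sums to 2.44423; scaling by 6/2.44423 = 2.45476 puts the formula on 6 O.
Mg: 0.25978 × 2.45476 = 0.638 atoms per formula unit.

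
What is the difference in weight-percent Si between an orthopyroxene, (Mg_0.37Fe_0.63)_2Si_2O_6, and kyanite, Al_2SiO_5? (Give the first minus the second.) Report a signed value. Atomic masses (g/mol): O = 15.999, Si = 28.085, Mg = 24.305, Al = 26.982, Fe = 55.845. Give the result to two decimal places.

6.02 percentage points

First mineral: 56.170 g Si in 240.514 g formula = 23.35 wt% Si.
Second mineral: 28.085 g Si in 162.044 g formula = 17.33 wt% Si.
23.35% − 17.33% gives a difference of 6.02 percentage points.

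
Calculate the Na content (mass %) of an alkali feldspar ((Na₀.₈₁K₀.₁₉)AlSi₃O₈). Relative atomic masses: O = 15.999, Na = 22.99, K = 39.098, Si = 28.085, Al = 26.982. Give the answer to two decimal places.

7.02 mass %

Molar mass of (Na₀.₈₁K₀.₁₉)AlSi₃O₈: 0.81·22.99 + 0.19·39.098 + 1·26.982 + 3·28.085 + 8·15.999 = 265.280 g/mol.
Mass of Na per formula unit: 0.81 × 22.99 = 18.622 g.
Weight fraction Na = 18.622 / 265.280 = 0.0702.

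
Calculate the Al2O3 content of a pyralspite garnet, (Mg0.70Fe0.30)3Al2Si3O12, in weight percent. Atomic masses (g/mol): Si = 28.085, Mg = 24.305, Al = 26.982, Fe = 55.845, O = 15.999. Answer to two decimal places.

23.63 wt%

M((Mg0.70Fe0.30)3Al2Si3O12) = 431.508 g/mol; M(Al2O3) = 101.961 g/mol.
Moles Al2O3 per formula unit = 2 Al ÷ 2 = 1.0000.
Al2O3 fraction = (1.0000 × 101.961) / 431.508 = 101.961/431.508 = 0.2363.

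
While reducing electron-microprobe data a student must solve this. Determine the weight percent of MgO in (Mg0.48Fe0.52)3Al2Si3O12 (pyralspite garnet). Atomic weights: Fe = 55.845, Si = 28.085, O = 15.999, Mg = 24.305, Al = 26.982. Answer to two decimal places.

Formula mass = 452.324 g/mol.
1.44 Mg → 1.4400 mol MgO per formula unit; M(MgO) = 40.304, so MgO mass = 58.038 g.
58.038/452.324 × 100 = 12.83 wt%.

12.83 wt%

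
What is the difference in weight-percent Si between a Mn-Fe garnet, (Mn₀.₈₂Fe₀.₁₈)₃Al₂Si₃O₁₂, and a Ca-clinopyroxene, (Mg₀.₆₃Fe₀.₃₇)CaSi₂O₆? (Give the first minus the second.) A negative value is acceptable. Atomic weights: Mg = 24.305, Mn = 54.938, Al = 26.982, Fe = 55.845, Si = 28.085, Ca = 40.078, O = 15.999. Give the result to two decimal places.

-7.61 percentage points

Si in (Mn₀.₈₂Fe₀.₁₈)₃Al₂Si₃O₁₂: molar mass 495.511 g/mol; 3×28.085 = 84.255 g → 17.00 wt%.
Si in (Mg₀.₆₃Fe₀.₃₇)CaSi₂O₆: molar mass 228.217 g/mol; 2×28.085 = 56.170 g → 24.61 wt%.
Difference = 17.00 − 24.61 = -7.61 percentage points.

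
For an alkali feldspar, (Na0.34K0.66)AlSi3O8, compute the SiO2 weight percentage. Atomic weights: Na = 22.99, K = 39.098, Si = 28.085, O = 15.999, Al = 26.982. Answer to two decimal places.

66.06 wt%

Formula mass = 272.850 g/mol.
3 Si → 3.0000 mol SiO2 per formula unit; M(SiO2) = 60.083, so SiO2 mass = 180.249 g.
180.249/272.850 × 100 = 66.06 wt%.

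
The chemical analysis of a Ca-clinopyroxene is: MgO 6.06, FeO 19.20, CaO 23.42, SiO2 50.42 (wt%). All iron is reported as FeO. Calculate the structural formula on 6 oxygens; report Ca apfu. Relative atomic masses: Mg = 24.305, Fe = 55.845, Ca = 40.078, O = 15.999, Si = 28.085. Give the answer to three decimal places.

6.06 wt% MgO ÷ 40.304 g/mol = 0.15036 mol, giving 0.15036 Mg and 0.15036 O.
19.20 wt% FeO ÷ 71.844 g/mol = 0.26725 mol, giving 0.26725 Fe and 0.26725 O.
23.42 wt% CaO ÷ 56.077 g/mol = 0.41764 mol, giving 0.41764 Ca and 0.41764 O.
50.42 wt% SiO2 ÷ 60.083 g/mol = 0.83917 mol, giving 0.83917 Si and 1.67834 O.
Oxygen sums to 2.51359; scaling by 6/2.51359 = 2.38702 puts the formula on 6 O.
Ca: 0.41764 × 2.38702 = 0.997 atoms per formula unit.

0.997 Ca apfu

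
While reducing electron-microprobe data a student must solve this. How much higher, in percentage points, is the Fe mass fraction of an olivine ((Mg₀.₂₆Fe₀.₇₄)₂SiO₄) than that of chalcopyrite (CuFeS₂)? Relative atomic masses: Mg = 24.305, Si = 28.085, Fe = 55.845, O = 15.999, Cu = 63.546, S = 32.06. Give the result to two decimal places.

13.68 percentage points

M((Mg₀.₂₆Fe₀.₇₄)₂SiO₄) = 187.370 g/mol, so wt% Fe = 82.651/187.370 × 100 = 44.11%.
M(CuFeS₂) = 183.511 g/mol, so wt% Fe = 55.845/183.511 × 100 = 30.43%.
44.11 − 30.43 = 13.68 pp.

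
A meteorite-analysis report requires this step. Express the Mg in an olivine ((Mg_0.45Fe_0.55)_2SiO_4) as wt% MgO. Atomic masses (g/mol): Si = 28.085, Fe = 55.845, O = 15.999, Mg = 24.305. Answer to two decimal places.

M((Mg_0.45Fe_0.55)_2SiO_4) = 175.385 g/mol; M(MgO) = 40.304 g/mol.
Moles MgO per formula unit = 0.90 Mg ÷ 1 = 0.9000.
MgO fraction = (0.9000 × 40.304) / 175.385 = 36.274/175.385 = 0.2068.

20.68 wt%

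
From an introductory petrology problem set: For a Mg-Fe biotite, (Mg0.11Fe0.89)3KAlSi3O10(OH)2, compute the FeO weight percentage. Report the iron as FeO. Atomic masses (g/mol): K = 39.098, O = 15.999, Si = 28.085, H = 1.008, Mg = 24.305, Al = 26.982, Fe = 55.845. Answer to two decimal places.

Molar mass of (Mg0.11Fe0.89)3KAlSi3O10(OH)2 = 0.33*24.305 + 2.67*55.845 + 1*39.098 + 1*26.982 + 3*28.085 + 12*15.999 + 2*1.008 = 501.466 g/mol.
Each formula unit contains 2.67 Fe, equivalent to 2.67/1 = 2.6700 mol FeO.
M(FeO) = 1×55.845 + 1×15.999 = 71.844 g/mol.
Mass of FeO per formula unit = 2.6700 × 71.844 = 191.823 g.
FeO wt% = 191.823 / 501.466 × 100 = 38.25%.

38.25 wt%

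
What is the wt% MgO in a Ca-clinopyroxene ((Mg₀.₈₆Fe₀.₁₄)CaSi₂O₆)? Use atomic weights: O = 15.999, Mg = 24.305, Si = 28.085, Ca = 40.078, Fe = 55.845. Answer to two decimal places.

15.69 wt%

Formula mass = 220.963 g/mol.
0.86 Mg → 0.8600 mol MgO per formula unit; M(MgO) = 40.304, so MgO mass = 34.661 g.
34.661/220.963 × 100 = 15.69 wt%.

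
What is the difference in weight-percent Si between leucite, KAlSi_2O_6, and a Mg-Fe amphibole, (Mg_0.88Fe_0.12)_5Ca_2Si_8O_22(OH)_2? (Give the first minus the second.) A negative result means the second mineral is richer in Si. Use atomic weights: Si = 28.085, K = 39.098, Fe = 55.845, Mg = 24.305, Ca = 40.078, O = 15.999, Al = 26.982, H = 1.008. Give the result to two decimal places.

M(KAlSi_2O_6) = 218.244 g/mol, so wt% Si = 56.170/218.244 × 100 = 25.74%.
M((Mg_0.88Fe_0.12)_5Ca_2Si_8O_22(OH)_2) = 831.277 g/mol, so wt% Si = 224.680/831.277 × 100 = 27.03%.
25.74 − 27.03 = -1.29 pp.

-1.29 percentage points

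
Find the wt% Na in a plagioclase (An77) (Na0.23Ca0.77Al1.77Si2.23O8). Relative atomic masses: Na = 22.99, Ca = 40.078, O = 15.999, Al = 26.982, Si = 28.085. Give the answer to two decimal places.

Molar mass of Na0.23Ca0.77Al1.77Si2.23O8: 0.23*22.99 + 0.77*40.078 + 1.77*26.982 + 2.23*28.085 + 8*15.999 = 274.527 g/mol.
Mass of Na per formula unit: 0.23 × 22.99 = 5.288 g.
Weight fraction Na = 5.288 / 274.527 = 0.0193.

1.93 mass %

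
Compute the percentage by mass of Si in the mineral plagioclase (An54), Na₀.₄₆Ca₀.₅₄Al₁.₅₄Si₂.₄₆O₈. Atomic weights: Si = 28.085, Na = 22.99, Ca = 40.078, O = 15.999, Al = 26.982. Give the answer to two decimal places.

25.51 mass %

Molar mass of Na₀.₄₆Ca₀.₅₄Al₁.₅₄Si₂.₄₆O₈: 0.46×22.99 + 0.54×40.078 + 1.54×26.982 + 2.46×28.085 + 8×15.999 = 270.851 g/mol.
Mass of Si per formula unit: 2.46 × 28.085 = 69.089 g.
Weight fraction Si = 69.089 / 270.851 = 0.2551.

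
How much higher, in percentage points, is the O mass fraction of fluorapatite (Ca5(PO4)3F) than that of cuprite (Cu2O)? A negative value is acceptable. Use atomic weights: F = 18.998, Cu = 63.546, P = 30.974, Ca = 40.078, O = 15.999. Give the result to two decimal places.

26.89 percentage points

O in Ca5(PO4)3F: molar mass 504.298 g/mol; 12×15.999 = 191.988 g → 38.07 wt%.
O in Cu2O: molar mass 143.091 g/mol; 1×15.999 = 15.999 g → 11.18 wt%.
Difference = 38.07 − 11.18 = 26.89 percentage points.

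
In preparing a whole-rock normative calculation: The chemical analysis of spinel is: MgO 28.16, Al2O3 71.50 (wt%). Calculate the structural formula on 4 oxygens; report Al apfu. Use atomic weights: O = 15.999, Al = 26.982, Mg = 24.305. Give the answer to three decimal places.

MgO (M=40.304): mol = 0.69869; Mg = 0.69869, O = 0.69869.
Al2O3 (M=101.961): mol = 0.70125; Al = 1.40250, O = 2.10375.
ΣO = 2.80244; factor = 4/ΣO = 1.42733.
Al apfu = 1.40250 × 1.42733 = 2.002.

2.002 Al apfu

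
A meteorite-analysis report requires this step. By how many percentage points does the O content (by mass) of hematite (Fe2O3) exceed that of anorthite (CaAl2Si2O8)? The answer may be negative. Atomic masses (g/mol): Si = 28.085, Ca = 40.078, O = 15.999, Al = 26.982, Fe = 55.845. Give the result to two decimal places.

-15.95 percentage points

O in Fe2O3: molar mass 159.687 g/mol; 3×15.999 = 47.997 g → 30.06 wt%.
O in CaAl2Si2O8: molar mass 278.204 g/mol; 8×15.999 = 127.992 g → 46.01 wt%.
Difference = 30.06 − 46.01 = -15.95 percentage points.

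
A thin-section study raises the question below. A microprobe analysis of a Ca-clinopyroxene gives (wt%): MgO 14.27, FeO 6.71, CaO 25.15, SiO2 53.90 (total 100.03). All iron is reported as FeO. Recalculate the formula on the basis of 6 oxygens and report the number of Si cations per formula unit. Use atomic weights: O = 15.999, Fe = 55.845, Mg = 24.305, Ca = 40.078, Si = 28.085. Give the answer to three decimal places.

2.001 Si apfu

14.27 wt% MgO ÷ 40.304 g/mol = 0.35406 mol, giving 0.35406 Mg and 0.35406 O.
6.71 wt% FeO ÷ 71.844 g/mol = 0.09340 mol, giving 0.09340 Fe and 0.09340 O.
25.15 wt% CaO ÷ 56.077 g/mol = 0.44849 mol, giving 0.44849 Ca and 0.44849 O.
53.90 wt% SiO2 ÷ 60.083 g/mol = 0.89709 mol, giving 0.89709 Si and 1.79418 O.
Oxygen sums to 2.69013; scaling by 6/2.69013 = 2.23038 puts the formula on 6 O.
Si: 0.89709 × 2.23038 = 2.001 atoms per formula unit.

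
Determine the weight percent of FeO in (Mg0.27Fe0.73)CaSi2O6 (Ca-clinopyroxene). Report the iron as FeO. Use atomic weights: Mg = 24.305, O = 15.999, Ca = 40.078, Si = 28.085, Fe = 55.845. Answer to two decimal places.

21.89 wt%

Formula mass = 239.571 g/mol.
0.73 Fe → 0.7300 mol FeO per formula unit; M(FeO) = 71.844, so FeO mass = 52.446 g.
52.446/239.571 × 100 = 21.89 wt%.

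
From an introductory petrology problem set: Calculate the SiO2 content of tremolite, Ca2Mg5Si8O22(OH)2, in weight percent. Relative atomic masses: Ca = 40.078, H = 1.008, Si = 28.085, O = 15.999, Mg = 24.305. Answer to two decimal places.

Molar mass of Ca2Mg5Si8O22(OH)2 = 2·40.078 + 5·24.305 + 8·28.085 + 24·15.999 + 2·1.008 = 812.353 g/mol.
Each formula unit contains 8 Si, equivalent to 8/1 = 8.0000 mol SiO2.
M(SiO2) = 1×28.085 + 2×15.999 = 60.083 g/mol.
Mass of SiO2 per formula unit = 8.0000 × 60.083 = 480.664 g.
SiO2 wt% = 480.664 / 812.353 × 100 = 59.17%.

59.17 wt%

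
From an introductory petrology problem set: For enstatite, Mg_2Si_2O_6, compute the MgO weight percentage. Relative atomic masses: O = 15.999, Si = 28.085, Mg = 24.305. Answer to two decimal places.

M(Mg_2Si_2O_6) = 200.774 g/mol; M(MgO) = 40.304 g/mol.
Moles MgO per formula unit = 2 Mg ÷ 1 = 2.0000.
MgO fraction = (2.0000 × 40.304) / 200.774 = 80.608/200.774 = 0.4015.

40.15 wt%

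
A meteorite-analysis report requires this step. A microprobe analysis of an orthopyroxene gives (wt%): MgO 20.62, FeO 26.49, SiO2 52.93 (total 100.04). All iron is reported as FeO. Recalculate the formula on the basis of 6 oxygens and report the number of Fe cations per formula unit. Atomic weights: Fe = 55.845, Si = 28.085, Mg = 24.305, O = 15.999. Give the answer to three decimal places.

MgO (M=40.304): mol = 0.51161; Mg = 0.51161, O = 0.51161.
FeO (M=71.844): mol = 0.36872; Fe = 0.36872, O = 0.36872.
SiO2 (M=60.083): mol = 0.88095; Si = 0.88095, O = 1.76190.
ΣO = 2.64223; factor = 6/ΣO = 2.27081.
Fe apfu = 0.36872 × 2.27081 = 0.837.

0.837 Fe apfu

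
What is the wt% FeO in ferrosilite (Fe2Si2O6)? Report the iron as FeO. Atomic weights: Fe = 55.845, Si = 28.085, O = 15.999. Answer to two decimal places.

54.46 wt%

Formula mass = 263.854 g/mol.
2 Fe → 2.0000 mol FeO per formula unit; M(FeO) = 71.844, so FeO mass = 143.688 g.
143.688/263.854 × 100 = 54.46 wt%.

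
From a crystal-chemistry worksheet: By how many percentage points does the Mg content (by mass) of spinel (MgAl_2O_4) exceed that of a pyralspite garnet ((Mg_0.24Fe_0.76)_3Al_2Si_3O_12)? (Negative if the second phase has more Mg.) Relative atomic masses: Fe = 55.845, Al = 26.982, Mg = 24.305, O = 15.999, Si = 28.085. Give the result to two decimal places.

13.40 percentage points

Mg in MgAl_2O_4: molar mass 142.265 g/mol; 1×24.305 = 24.305 g → 17.08 wt%.
Mg in (Mg_0.24Fe_0.76)_3Al_2Si_3O_12: molar mass 475.033 g/mol; 0.72×24.305 = 17.500 g → 3.68 wt%.
Difference = 17.08 − 3.68 = 13.40 percentage points.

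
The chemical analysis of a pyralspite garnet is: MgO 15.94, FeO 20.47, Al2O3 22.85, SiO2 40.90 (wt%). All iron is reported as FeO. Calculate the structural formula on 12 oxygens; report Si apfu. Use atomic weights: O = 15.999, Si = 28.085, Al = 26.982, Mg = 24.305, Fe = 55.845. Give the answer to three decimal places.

MgO (M=40.304): mol = 0.39549; Mg = 0.39549, O = 0.39549.
FeO (M=71.844): mol = 0.28492; Fe = 0.28492, O = 0.28492.
Al2O3 (M=101.961): mol = 0.22411; Al = 0.44822, O = 0.67233.
SiO2 (M=60.083): mol = 0.68072; Si = 0.68072, O = 1.36144.
ΣO = 2.71418; factor = 12/ΣO = 4.42122.
Si apfu = 0.68072 × 4.42122 = 3.010.

3.010 Si apfu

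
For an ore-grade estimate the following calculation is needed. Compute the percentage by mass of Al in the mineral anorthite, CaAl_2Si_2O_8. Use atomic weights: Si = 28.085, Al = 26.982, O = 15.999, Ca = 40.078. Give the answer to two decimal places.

19.40 wt%

Formula mass = 1×40.078 + 2×26.982 + 2×28.085 + 8×15.999 = 278.204 g/mol, of which 53.964 g is Al.
So Al makes up 53.964/278.204 = 0.1940 of the mass, i.e. 19.40%.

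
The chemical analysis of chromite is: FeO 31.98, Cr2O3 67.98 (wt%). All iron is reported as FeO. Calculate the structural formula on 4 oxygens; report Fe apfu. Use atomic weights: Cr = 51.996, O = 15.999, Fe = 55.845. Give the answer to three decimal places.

0.996 Fe apfu

FeO (M=71.844): mol = 0.44513; Fe = 0.44513, O = 0.44513.
Cr2O3 (M=151.989): mol = 0.44727; Cr = 0.89454, O = 1.34181.
ΣO = 1.78694; factor = 4/ΣO = 2.23846.
Fe apfu = 0.44513 × 2.23846 = 0.996.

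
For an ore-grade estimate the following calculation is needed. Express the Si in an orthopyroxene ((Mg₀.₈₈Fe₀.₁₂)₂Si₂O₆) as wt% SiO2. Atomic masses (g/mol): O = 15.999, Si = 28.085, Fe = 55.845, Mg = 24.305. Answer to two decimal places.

M((Mg₀.₈₈Fe₀.₁₂)₂Si₂O₆) = 208.344 g/mol; M(SiO2) = 60.083 g/mol.
Moles SiO2 per formula unit = 2 Si ÷ 1 = 2.0000.
SiO2 fraction = (2.0000 × 60.083) / 208.344 = 120.166/208.344 = 0.5768.

57.68 wt%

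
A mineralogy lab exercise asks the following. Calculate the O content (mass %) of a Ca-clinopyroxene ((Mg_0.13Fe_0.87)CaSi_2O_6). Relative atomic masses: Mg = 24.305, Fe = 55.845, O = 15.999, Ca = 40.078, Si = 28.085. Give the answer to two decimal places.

39.34 mass %

M((Mg_0.13Fe_0.87)CaSi_2O_6) = 243.987 g/mol.
O contributes 6 × 15.999 = 95.994 g per mole.
95.994/243.987 = 0.3934 → 39.34%.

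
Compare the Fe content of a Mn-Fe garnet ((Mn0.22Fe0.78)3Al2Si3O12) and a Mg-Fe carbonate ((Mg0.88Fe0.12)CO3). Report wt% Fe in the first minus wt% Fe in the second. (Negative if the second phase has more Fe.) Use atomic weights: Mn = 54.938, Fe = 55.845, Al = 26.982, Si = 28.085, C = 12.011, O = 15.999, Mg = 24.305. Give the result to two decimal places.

Fe in (Mn0.22Fe0.78)3Al2Si3O12: molar mass 497.143 g/mol; 2.34×55.845 = 130.677 g → 26.29 wt%.
Fe in (Mg0.88Fe0.12)CO3: molar mass 88.098 g/mol; 0.12×55.845 = 6.701 g → 7.61 wt%.
Difference = 26.29 − 7.61 = 18.68 percentage points.

18.68 percentage points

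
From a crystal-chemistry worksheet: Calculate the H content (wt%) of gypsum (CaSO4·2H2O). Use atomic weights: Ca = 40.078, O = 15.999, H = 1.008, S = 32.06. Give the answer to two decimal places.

Molar mass of CaSO4·2H2O: 1·40.078 + 1·32.06 + 6·15.999 + 4·1.008 = 172.164 g/mol.
Mass of H per formula unit: 4 × 1.008 = 4.032 g.
Weight fraction H = 4.032 / 172.164 = 0.0234.

2.34 wt%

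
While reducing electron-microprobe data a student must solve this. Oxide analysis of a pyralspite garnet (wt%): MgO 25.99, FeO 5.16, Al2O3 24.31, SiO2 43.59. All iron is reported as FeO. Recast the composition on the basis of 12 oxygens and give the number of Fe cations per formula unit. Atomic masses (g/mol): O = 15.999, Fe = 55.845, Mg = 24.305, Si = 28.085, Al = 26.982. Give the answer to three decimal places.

MgO (M=40.304): mol = 0.64485; Mg = 0.64485, O = 0.64485.
FeO (M=71.844): mol = 0.07182; Fe = 0.07182, O = 0.07182.
Al2O3 (M=101.961): mol = 0.23842; Al = 0.47684, O = 0.71526.
SiO2 (M=60.083): mol = 0.72550; Si = 0.72550, O = 1.45100.
ΣO = 2.88293; factor = 12/ΣO = 4.16243.
Fe apfu = 0.07182 × 4.16243 = 0.299.

0.299 Fe apfu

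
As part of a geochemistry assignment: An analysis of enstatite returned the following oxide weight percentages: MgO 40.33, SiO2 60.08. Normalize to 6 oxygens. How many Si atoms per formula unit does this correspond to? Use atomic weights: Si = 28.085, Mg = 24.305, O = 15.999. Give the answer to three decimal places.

40.33 wt% MgO ÷ 40.304 g/mol = 1.00065 mol, giving 1.00065 Mg and 1.00065 O.
60.08 wt% SiO2 ÷ 60.083 g/mol = 0.99995 mol, giving 0.99995 Si and 1.99990 O.
Oxygen sums to 3.00055; scaling by 6/3.00055 = 1.99963 puts the formula on 6 O.
Si: 0.99995 × 1.99963 = 2.000 atoms per formula unit.

2.000 Si apfu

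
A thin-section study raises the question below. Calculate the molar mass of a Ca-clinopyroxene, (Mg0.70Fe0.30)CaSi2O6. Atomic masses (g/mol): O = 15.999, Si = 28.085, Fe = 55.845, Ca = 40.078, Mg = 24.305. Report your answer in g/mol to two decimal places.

Mg: 0.70 × 24.305 = 17.0135
Fe: 0.30 × 55.845 = 16.7535
Ca: 1 × 40.078 = 40.0780
Si: 2 × 28.085 = 56.1700
O: 6 × 15.999 = 95.9940
Summing the contributions gives the formula mass.

226.01 g/mol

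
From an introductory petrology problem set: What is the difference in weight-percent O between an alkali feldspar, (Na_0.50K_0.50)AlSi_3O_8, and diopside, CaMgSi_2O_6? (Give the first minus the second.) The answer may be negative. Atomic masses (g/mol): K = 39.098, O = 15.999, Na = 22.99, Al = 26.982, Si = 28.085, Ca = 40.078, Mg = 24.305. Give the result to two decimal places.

3.03 percentage points

O in (Na_0.50K_0.50)AlSi_3O_8: molar mass 270.273 g/mol; 8×15.999 = 127.992 g → 47.36 wt%.
O in CaMgSi_2O_6: molar mass 216.547 g/mol; 6×15.999 = 95.994 g → 44.33 wt%.
Difference = 47.36 − 44.33 = 3.03 percentage points.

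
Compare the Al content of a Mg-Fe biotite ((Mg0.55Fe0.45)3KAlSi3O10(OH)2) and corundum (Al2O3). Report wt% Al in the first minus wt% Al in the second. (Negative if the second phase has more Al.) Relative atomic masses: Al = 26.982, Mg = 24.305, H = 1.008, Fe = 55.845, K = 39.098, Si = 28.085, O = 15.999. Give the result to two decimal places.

M((Mg0.55Fe0.45)3KAlSi3O10(OH)2) = 459.833 g/mol, so wt% Al = 26.982/459.833 × 100 = 5.87%.
M(Al2O3) = 101.961 g/mol, so wt% Al = 53.964/101.961 × 100 = 52.93%.
5.87 − 52.93 = -47.06 pp.

-47.06 percentage points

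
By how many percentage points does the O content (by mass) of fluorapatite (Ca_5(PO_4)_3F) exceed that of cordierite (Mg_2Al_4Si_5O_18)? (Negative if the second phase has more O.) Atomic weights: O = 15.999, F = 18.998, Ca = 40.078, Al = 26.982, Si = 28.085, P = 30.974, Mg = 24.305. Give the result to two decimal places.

-11.16 percentage points

O in Ca_5(PO_4)_3F: molar mass 504.298 g/mol; 12×15.999 = 191.988 g → 38.07 wt%.
O in Mg_2Al_4Si_5O_18: molar mass 584.945 g/mol; 18×15.999 = 287.982 g → 49.23 wt%.
Difference = 38.07 − 49.23 = -11.16 percentage points.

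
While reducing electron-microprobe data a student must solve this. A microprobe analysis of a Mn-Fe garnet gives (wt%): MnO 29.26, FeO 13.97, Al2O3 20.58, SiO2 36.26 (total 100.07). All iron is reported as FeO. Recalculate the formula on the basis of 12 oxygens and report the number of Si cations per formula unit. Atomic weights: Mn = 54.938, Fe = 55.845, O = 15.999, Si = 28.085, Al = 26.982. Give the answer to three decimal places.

2.993 Si apfu

29.26 wt% MnO ÷ 70.937 g/mol = 0.41248 mol, giving 0.41248 Mn and 0.41248 O.
13.97 wt% FeO ÷ 71.844 g/mol = 0.19445 mol, giving 0.19445 Fe and 0.19445 O.
20.58 wt% Al2O3 ÷ 101.961 g/mol = 0.20184 mol, giving 0.40368 Al and 0.60552 O.
36.26 wt% SiO2 ÷ 60.083 g/mol = 0.60350 mol, giving 0.60350 Si and 1.20700 O.
Oxygen sums to 2.41945; scaling by 12/2.41945 = 4.95980 puts the formula on 12 O.
Si: 0.60350 × 4.95980 = 2.993 atoms per formula unit.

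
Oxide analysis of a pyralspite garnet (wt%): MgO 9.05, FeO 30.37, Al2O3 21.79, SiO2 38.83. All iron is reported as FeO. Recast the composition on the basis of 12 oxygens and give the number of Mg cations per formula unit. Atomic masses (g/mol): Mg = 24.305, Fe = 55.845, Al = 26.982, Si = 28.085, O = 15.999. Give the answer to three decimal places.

1.044 Mg apfu

9.05 wt% MgO ÷ 40.304 g/mol = 0.22454 mol, giving 0.22454 Mg and 0.22454 O.
30.37 wt% FeO ÷ 71.844 g/mol = 0.42272 mol, giving 0.42272 Fe and 0.42272 O.
21.79 wt% Al2O3 ÷ 101.961 g/mol = 0.21371 mol, giving 0.42742 Al and 0.64113 O.
38.83 wt% SiO2 ÷ 60.083 g/mol = 0.64627 mol, giving 0.64627 Si and 1.29254 O.
Oxygen sums to 2.58093; scaling by 12/2.58093 = 4.64949 puts the formula on 12 O.
Mg: 0.22454 × 4.64949 = 1.044 atoms per formula unit.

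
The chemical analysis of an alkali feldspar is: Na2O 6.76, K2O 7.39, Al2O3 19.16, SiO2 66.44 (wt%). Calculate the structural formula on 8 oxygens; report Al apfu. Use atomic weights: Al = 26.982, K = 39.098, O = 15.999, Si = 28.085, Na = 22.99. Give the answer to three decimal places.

1.015 Al apfu

Na2O: 6.76/61.979 = 0.10907 mol → 0.21814 mol Na, 0.10907 mol O.
K2O: 7.39/94.195 = 0.07845 mol → 0.15690 mol K, 0.07845 mol O.
Al2O3: 19.16/101.961 = 0.18791 mol → 0.37582 mol Al, 0.56373 mol O.
SiO2: 66.44/60.083 = 1.10580 mol → 1.10580 mol Si, 2.21160 mol O.
Total oxygen = 2.96285 mol. Normalization factor = 8/2.96285 = 2.70010.
Al per 8 O = 0.37582 × 2.70010 = 1.015.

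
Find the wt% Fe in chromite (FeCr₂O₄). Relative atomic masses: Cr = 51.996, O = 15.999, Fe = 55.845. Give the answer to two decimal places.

24.95 wt%

Molar mass of FeCr₂O₄: 1×55.845 + 2×51.996 + 4×15.999 = 223.833 g/mol.
Mass of Fe per formula unit: 1 × 55.845 = 55.845 g.
Weight fraction Fe = 55.845 / 223.833 = 0.2495.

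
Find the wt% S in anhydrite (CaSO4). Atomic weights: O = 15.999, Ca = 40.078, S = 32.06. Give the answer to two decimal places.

Molar mass of CaSO4: 1*40.078 + 1*32.06 + 4*15.999 = 136.134 g/mol.
Mass of S per formula unit: 1 × 32.06 = 32.060 g.
Weight fraction S = 32.060 / 136.134 = 0.2355.

23.55 weight percent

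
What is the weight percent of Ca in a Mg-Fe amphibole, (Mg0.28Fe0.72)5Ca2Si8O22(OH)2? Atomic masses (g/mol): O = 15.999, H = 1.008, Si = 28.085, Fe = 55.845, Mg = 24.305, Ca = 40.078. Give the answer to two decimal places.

8.66 mass %

M((Mg0.28Fe0.72)5Ca2Si8O22(OH)2) = 925.897 g/mol.
Ca contributes 2 × 40.078 = 80.156 g per mole.
80.156/925.897 = 0.0866 → 8.66%.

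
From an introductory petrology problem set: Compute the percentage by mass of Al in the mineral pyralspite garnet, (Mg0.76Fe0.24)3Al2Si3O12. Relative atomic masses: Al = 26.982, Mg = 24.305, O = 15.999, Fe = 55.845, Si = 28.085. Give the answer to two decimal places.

Molar mass of (Mg0.76Fe0.24)3Al2Si3O12: 2.28×24.305 + 0.72×55.845 + 2×26.982 + 3×28.085 + 12×15.999 = 425.831 g/mol.
Mass of Al per formula unit: 2 × 26.982 = 53.964 g.
Weight fraction Al = 53.964 / 425.831 = 0.1267.

12.67 wt%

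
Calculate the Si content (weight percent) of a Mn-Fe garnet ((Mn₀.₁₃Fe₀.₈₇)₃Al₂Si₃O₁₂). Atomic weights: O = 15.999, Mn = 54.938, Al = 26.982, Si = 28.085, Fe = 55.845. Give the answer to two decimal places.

16.94 weight percent

Molar mass of (Mn₀.₁₃Fe₀.₈₇)₃Al₂Si₃O₁₂: 0.39·54.938 + 2.61·55.845 + 2·26.982 + 3·28.085 + 12·15.999 = 497.388 g/mol.
Mass of Si per formula unit: 3 × 28.085 = 84.255 g.
Weight fraction Si = 84.255 / 497.388 = 0.1694.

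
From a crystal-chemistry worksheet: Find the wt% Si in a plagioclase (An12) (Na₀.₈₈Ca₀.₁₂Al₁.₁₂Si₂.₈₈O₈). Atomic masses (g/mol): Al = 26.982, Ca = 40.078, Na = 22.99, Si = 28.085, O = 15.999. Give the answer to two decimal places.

Formula mass = 0.88·22.99 + 0.12·40.078 + 1.12·26.982 + 2.88·28.085 + 8·15.999 = 264.137 g/mol, of which 80.885 g is Si.
So Si makes up 80.885/264.137 = 0.3062 of the mass, i.e. 30.62%.

30.62 mass %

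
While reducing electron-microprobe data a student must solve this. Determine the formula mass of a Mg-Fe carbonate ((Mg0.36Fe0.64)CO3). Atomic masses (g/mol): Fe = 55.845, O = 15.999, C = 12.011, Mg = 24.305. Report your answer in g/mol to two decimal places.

104.50 g/mol

M = 0.36(24.305) + 0.64(55.845) + 1(12.011) + 3(15.999)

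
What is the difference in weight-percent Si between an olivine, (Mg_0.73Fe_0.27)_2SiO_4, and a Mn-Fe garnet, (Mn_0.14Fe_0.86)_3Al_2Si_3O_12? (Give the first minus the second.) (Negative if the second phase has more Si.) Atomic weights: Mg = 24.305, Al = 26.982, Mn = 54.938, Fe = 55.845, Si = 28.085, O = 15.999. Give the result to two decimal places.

0.87 percentage points

Si in (Mg_0.73Fe_0.27)_2SiO_4: molar mass 157.723 g/mol; 1×28.085 = 28.085 g → 17.81 wt%.
Si in (Mn_0.14Fe_0.86)_3Al_2Si_3O_12: molar mass 497.361 g/mol; 3×28.085 = 84.255 g → 16.94 wt%.
Difference = 17.81 − 16.94 = 0.87 percentage points.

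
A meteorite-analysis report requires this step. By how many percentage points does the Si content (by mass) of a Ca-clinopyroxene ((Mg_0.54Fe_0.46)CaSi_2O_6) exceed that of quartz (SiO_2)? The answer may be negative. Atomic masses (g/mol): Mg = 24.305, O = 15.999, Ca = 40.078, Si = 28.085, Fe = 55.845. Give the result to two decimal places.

-22.43 percentage points

First mineral: 56.170 g Si in 231.055 g formula = 24.31 wt% Si.
Second mineral: 28.085 g Si in 60.083 g formula = 46.74 wt% Si.
24.31% − 46.74% gives a difference of -22.43 percentage points.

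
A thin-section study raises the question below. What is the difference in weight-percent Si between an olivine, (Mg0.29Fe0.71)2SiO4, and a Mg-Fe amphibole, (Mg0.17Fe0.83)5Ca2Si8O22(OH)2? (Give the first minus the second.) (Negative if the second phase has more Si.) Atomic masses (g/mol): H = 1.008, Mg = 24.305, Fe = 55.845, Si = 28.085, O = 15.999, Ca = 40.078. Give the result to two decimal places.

M((Mg0.29Fe0.71)2SiO4) = 185.478 g/mol, so wt% Si = 28.085/185.478 × 100 = 15.14%.
M((Mg0.17Fe0.83)5Ca2Si8O22(OH)2) = 943.244 g/mol, so wt% Si = 224.680/943.244 × 100 = 23.82%.
15.14 − 23.82 = -8.68 pp.

-8.68 percentage points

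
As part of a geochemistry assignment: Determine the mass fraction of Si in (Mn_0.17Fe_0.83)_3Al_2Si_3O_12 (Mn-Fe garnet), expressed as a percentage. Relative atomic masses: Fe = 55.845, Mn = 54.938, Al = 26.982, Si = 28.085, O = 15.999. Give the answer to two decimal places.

M((Mn_0.17Fe_0.83)_3Al_2Si_3O_12) = 497.279 g/mol.
Si contributes 3 × 28.085 = 84.255 g per mole.
84.255/497.279 = 0.1694 → 16.94%.

16.94 wt%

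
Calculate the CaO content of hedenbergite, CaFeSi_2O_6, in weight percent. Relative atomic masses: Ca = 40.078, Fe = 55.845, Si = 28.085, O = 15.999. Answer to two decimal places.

22.60 wt%

Molar mass of CaFeSi_2O_6 = 1×40.078 + 1×55.845 + 2×28.085 + 6×15.999 = 248.087 g/mol.
Each formula unit contains 1 Ca, equivalent to 1/1 = 1.0000 mol CaO.
M(CaO) = 1×40.078 + 1×15.999 = 56.077 g/mol.
Mass of CaO per formula unit = 1.0000 × 56.077 = 56.077 g.
CaO wt% = 56.077 / 248.087 × 100 = 22.60%.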